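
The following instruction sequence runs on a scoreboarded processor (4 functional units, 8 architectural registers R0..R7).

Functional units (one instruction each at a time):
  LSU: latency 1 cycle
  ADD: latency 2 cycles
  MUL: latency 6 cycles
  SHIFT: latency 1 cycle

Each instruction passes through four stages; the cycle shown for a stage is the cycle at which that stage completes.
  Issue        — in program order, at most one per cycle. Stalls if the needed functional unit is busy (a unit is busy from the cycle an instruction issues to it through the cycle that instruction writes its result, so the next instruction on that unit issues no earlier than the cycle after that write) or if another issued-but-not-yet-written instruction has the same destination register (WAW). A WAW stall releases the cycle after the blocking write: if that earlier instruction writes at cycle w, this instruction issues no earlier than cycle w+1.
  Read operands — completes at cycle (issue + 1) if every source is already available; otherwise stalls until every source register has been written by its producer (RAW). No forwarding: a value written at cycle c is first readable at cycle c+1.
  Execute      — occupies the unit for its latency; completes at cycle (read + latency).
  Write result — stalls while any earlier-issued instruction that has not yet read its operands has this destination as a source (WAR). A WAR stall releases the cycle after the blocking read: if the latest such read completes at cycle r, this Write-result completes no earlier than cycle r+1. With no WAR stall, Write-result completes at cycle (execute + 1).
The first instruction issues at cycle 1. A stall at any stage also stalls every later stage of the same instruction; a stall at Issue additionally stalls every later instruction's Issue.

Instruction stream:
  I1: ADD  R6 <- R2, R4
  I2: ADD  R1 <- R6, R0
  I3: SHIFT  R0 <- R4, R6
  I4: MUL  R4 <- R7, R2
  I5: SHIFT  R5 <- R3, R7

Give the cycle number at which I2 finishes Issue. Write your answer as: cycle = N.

  I1 | 1 | 2 | 4 | 5
  I2 | 6 | 7 | 9 | 10   struct: ADD busy until I1 writes@5
  I3 | 7 | 8 | 9 | 10
  I4 | 8 | 9 | 15 | 16
  I5 | 11 | 12 | 13 | 14   struct: SHIFT busy until I3 writes@10

cycle = 6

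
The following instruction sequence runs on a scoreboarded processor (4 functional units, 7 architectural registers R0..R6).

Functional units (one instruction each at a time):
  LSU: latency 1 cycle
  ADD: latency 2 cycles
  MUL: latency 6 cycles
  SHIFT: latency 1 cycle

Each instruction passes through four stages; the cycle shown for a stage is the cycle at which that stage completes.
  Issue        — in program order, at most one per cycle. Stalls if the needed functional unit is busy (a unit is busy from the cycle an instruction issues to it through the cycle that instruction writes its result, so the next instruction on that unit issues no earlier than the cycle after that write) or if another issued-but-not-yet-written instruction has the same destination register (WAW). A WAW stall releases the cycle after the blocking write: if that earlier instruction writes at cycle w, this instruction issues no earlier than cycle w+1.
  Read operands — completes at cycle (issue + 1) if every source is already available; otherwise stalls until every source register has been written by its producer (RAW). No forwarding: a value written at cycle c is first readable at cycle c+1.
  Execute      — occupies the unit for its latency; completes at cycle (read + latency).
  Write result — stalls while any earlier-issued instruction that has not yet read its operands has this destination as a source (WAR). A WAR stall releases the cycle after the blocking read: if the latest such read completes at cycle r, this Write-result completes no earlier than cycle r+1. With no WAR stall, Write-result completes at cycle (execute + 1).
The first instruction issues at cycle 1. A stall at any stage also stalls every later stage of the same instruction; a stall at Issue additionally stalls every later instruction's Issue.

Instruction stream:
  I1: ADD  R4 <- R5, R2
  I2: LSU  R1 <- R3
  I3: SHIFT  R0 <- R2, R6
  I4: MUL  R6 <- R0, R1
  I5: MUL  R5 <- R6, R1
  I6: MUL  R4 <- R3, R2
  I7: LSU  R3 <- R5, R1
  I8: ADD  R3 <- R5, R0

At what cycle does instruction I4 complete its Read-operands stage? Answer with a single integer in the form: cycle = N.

I1 -> (1, 2, 4, 5)
I2 -> (2, 3, 4, 5)
I3 -> (3, 4, 5, 6)
I4 -> (4, 7, 13, 14)  // RAW R0: wait I3 write@6
I5 -> (15, 16, 22, 23)  // struct: MUL busy until I4 writes@14
I6 -> (24, 25, 31, 32)  // struct: MUL busy until I5 writes@23
I7 -> (25, 26, 27, 28)
I8 -> (29, 30, 32, 33)  // WAW R3: wait I7 write@28

cycle = 7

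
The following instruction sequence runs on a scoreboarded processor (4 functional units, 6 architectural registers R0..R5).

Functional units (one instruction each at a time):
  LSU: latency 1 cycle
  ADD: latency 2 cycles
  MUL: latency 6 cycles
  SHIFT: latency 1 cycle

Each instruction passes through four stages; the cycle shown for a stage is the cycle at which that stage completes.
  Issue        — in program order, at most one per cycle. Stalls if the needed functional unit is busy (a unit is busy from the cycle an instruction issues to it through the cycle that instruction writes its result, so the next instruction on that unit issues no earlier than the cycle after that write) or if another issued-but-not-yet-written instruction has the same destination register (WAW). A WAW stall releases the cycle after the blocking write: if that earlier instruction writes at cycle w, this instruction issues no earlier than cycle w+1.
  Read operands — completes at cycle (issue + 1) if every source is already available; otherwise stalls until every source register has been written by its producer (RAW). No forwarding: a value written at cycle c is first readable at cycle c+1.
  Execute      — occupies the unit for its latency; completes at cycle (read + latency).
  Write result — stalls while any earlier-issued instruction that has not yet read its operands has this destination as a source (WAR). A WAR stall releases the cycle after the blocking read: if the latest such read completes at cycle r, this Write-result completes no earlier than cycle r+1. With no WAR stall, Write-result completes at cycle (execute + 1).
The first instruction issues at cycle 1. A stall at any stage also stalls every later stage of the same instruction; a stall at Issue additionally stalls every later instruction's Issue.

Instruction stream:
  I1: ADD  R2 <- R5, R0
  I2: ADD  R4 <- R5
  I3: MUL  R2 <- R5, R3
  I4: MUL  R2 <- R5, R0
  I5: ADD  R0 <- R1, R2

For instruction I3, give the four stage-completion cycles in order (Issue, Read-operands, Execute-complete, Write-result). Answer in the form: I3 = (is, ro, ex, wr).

[1] I1 issues→ADD
[2] I1 reads
[4] I1 exec-done
[5] I1 writes R2
[6] I2 issues→ADD
[7] I2 reads | I3 issues→MUL
[8] I3 reads
[9] I2 exec-done
[10] I2 writes R4
[14] I3 exec-done
[15] I3 writes R2
[16] I4 issues→MUL
[17] I4 reads | I5 issues→ADD
[23] I4 exec-done
[24] I4 writes R2
[25] I5 reads
[27] I5 exec-done
[28] I5 writes R0

I3 = (7, 8, 14, 15)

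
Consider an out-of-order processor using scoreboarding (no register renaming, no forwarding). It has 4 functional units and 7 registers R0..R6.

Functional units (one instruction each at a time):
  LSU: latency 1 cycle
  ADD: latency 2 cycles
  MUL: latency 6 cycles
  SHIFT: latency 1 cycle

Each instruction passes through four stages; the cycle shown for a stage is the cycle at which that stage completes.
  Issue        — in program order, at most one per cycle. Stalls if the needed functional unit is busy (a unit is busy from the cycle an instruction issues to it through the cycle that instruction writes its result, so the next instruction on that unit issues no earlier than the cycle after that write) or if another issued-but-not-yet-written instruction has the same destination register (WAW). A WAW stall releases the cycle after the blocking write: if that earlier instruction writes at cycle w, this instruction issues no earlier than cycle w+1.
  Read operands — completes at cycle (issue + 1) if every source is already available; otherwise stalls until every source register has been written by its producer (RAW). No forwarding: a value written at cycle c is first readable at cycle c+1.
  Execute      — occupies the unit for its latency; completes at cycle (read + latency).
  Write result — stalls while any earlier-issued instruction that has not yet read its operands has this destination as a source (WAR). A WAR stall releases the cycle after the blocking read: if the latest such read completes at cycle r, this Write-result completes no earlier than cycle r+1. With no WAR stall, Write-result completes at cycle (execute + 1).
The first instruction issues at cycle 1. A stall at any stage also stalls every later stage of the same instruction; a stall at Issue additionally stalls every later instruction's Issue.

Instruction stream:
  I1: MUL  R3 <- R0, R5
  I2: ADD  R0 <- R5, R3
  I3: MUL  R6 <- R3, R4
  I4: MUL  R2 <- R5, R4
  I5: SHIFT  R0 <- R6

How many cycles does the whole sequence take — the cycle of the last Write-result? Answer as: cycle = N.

cycle 1: I1 dispatched to MUL
cycle 2: I1 operands ready; I2 dispatched to ADD
cycle 8: I1 complete
cycle 9: R3←I1
cycle 10: I2 operands ready; I3 dispatched to MUL
cycle 11: I3 operands ready
cycle 12: I2 complete
cycle 13: R0←I2
cycle 17: I3 complete
cycle 18: R6←I3
cycle 19: I4 dispatched to MUL
cycle 20: I4 operands ready; I5 dispatched to SHIFT
cycle 21: I5 operands ready
cycle 22: I5 complete
cycle 23: R0←I5
cycle 26: I4 complete
cycle 27: R2←I4

cycle = 27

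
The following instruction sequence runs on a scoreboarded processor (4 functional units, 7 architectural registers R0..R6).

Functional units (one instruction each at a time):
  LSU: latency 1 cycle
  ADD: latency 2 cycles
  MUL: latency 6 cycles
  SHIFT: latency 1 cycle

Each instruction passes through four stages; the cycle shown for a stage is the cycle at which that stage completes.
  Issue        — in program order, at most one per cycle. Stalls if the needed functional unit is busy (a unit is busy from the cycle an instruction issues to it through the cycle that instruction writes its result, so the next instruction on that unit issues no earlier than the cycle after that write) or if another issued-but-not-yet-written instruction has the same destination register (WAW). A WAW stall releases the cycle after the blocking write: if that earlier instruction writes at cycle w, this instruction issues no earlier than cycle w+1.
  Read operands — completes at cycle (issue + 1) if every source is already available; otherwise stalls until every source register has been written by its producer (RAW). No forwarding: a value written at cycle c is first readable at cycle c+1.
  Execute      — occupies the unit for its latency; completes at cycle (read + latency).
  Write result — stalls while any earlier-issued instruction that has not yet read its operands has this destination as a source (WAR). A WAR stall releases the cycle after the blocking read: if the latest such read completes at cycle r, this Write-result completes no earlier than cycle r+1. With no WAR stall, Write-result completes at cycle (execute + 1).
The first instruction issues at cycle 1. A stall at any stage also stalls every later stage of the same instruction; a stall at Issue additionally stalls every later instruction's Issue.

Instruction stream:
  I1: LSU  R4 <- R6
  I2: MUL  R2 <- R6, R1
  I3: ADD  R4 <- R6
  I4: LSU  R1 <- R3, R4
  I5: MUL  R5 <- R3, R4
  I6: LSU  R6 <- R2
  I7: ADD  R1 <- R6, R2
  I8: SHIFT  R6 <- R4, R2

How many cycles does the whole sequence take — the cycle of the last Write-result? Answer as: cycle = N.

I1: IS=1 RO=2 EX=3 WR=4
I2: IS=2 RO=3 EX=9 WR=10
I3: IS=5 RO=6 EX=8 WR=9  [WAW R4: wait I1 write@4]
I4: IS=6 RO=10 EX=11 WR=12  [RAW R4: wait I3 write@9]
I5: IS=11 RO=12 EX=18 WR=19  [struct: MUL busy until I2 writes@10]
I6: IS=13 RO=14 EX=15 WR=16  [struct: LSU busy until I4 writes@12]
I7: IS=14 RO=17 EX=19 WR=20  [RAW R6: wait I6 write@16]
I8: IS=17 RO=18 EX=19 WR=20  [WAW R6: wait I6 write@16]

cycle = 20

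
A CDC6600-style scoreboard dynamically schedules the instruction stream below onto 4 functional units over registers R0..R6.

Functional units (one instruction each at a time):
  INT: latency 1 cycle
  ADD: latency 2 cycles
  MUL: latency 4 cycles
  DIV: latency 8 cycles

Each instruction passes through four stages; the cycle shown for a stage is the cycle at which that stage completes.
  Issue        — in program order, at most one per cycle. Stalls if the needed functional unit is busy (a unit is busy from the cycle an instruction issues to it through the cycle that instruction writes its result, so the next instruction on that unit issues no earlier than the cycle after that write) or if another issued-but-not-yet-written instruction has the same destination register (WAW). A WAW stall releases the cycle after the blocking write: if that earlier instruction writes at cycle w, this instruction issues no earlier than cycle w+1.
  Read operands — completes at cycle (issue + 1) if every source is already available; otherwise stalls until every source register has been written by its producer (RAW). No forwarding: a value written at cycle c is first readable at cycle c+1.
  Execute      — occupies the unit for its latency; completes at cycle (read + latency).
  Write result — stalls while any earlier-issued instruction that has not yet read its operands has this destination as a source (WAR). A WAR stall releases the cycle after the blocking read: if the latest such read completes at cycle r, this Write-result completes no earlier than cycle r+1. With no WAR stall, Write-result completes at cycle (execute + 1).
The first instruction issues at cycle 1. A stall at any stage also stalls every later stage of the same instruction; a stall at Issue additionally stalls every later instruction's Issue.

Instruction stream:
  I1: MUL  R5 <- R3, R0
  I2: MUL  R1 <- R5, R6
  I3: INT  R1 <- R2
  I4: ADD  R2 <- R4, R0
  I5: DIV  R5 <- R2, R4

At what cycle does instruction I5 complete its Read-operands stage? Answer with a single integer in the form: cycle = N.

cycle 1: issue I1 (MUL)
cycle 2: I1 read-ops
cycle 6: I1 finished on MUL
cycle 7: I1→R5
cycle 8: issue I2 (MUL)
cycle 9: I2 read-ops
cycle 13: I2 finished on MUL
cycle 14: I2→R1
cycle 15: issue I3 (INT)
cycle 16: I3 read-ops, issue I4 (ADD)
cycle 17: I3 finished on INT, I4 read-ops, issue I5 (DIV)
cycle 18: I3→R1
cycle 19: I4 finished on ADD
cycle 20: I4→R2
cycle 21: I5 read-ops
cycle 29: I5 finished on DIV
cycle 30: I5→R5

cycle = 21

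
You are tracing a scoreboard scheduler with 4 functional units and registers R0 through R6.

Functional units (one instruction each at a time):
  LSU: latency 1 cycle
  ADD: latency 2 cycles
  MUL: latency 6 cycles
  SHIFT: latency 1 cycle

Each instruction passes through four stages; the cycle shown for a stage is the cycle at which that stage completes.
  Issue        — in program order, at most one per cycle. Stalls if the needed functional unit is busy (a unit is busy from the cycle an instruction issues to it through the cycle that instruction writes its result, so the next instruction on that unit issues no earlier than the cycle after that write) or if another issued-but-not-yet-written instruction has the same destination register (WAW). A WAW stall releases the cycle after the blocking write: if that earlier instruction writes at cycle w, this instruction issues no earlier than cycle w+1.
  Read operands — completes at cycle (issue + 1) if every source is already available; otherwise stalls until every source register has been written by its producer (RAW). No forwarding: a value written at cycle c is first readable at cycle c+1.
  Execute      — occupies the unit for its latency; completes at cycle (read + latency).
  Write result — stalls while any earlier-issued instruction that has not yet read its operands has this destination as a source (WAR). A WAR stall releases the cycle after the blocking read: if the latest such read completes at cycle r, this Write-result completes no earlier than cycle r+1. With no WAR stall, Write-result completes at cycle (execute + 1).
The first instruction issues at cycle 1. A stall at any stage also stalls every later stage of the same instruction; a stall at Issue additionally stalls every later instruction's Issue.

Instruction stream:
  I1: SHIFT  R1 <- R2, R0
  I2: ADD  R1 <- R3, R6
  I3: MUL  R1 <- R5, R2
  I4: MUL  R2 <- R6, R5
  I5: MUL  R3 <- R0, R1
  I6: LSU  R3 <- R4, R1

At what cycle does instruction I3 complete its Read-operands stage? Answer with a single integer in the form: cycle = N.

cycle = 11

t=1  I1 dispatched to SHIFT
t=2  I1 operands ready
t=3  I1 complete
t=4  R1←I1
t=5  I2 dispatched to ADD
t=6  I2 operands ready
t=8  I2 complete
t=9  R1←I2
t=10  I3 dispatched to MUL
t=11  I3 operands ready
t=17  I3 complete
t=18  R1←I3
t=19  I4 dispatched to MUL
t=20  I4 operands ready
t=26  I4 complete
t=27  R2←I4
t=28  I5 dispatched to MUL
t=29  I5 operands ready
t=35  I5 complete
t=36  R3←I5
t=37  I6 dispatched to LSU
t=38  I6 operands ready
t=39  I6 complete
t=40  R3←I6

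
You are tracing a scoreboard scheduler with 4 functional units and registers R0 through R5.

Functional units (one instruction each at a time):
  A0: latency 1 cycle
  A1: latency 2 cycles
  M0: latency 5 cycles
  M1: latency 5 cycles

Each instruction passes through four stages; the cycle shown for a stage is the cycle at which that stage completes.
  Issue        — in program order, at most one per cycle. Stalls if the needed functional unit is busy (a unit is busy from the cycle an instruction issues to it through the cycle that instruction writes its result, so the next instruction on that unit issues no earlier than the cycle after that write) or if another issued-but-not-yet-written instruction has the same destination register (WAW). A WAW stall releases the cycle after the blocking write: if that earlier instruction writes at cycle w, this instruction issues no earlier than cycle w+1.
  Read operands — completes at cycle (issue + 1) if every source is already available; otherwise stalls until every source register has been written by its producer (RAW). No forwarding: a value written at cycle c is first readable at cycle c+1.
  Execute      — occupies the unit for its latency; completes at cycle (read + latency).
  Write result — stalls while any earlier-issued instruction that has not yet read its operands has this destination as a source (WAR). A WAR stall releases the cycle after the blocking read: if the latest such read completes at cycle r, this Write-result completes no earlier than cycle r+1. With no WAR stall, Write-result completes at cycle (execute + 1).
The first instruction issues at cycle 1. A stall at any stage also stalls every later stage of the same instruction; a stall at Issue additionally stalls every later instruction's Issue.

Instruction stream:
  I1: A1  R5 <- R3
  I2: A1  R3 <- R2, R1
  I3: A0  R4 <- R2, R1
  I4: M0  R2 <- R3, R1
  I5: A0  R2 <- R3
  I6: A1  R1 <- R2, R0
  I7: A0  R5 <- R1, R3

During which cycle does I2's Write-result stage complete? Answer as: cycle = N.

cycle = 10

1) issue 1, read 2, done 4, write 5
2) issue 6, read 7, done 9, write 10  <struct: A1 busy until I1 writes@5>
3) issue 7, read 8, done 9, write 10
4) issue 8, read 11, done 16, write 17  <RAW R3: wait I2 write@10>
5) issue 18, read 19, done 20, write 21  <WAW R2: wait I4 write@17>
6) issue 19, read 22, done 24, write 25  <RAW R2: wait I5 write@21>
7) issue 22, read 26, done 27, write 28  <struct: A0 busy until I5 writes@21 / RAW R1: wait I6 write@25>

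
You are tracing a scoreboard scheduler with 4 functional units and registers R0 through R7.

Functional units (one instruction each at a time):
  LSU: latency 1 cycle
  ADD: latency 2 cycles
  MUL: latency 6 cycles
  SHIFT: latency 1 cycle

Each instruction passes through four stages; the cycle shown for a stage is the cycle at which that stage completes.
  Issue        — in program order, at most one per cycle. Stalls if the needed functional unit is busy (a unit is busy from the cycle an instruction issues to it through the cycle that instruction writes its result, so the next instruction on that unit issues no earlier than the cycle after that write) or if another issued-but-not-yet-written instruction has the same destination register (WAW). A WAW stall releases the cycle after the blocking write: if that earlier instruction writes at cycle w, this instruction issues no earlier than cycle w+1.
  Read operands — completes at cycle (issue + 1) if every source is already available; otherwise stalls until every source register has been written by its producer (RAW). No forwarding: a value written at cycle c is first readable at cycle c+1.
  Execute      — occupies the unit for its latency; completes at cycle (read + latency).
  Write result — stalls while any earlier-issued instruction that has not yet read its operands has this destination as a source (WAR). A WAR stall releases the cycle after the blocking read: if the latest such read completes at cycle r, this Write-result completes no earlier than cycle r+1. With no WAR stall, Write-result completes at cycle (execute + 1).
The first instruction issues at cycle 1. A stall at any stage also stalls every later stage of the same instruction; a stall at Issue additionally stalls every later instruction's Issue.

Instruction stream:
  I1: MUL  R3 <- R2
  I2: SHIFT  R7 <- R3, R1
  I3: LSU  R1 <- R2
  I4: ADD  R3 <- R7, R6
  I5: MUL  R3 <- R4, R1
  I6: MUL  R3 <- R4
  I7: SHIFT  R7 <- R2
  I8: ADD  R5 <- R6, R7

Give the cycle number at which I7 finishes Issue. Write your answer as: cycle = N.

I1: IS=1 RO=2 EX=8 WR=9
I2: IS=2 RO=10 EX=11 WR=12  [RAW R3: wait I1 write@9]
I3: IS=3 RO=4 EX=5 WR=11  [WAR R1: wait I2 read@10]
I4: IS=10 RO=13 EX=15 WR=16  [WAW R3: wait I1 write@9; RAW R7: wait I2 write@12]
I5: IS=17 RO=18 EX=24 WR=25  [WAW R3: wait I4 write@16]
I6: IS=26 RO=27 EX=33 WR=34  [struct: MUL busy until I5 writes@25]
I7: IS=27 RO=28 EX=29 WR=30
I8: IS=28 RO=31 EX=33 WR=34  [RAW R7: wait I7 write@30]

cycle = 27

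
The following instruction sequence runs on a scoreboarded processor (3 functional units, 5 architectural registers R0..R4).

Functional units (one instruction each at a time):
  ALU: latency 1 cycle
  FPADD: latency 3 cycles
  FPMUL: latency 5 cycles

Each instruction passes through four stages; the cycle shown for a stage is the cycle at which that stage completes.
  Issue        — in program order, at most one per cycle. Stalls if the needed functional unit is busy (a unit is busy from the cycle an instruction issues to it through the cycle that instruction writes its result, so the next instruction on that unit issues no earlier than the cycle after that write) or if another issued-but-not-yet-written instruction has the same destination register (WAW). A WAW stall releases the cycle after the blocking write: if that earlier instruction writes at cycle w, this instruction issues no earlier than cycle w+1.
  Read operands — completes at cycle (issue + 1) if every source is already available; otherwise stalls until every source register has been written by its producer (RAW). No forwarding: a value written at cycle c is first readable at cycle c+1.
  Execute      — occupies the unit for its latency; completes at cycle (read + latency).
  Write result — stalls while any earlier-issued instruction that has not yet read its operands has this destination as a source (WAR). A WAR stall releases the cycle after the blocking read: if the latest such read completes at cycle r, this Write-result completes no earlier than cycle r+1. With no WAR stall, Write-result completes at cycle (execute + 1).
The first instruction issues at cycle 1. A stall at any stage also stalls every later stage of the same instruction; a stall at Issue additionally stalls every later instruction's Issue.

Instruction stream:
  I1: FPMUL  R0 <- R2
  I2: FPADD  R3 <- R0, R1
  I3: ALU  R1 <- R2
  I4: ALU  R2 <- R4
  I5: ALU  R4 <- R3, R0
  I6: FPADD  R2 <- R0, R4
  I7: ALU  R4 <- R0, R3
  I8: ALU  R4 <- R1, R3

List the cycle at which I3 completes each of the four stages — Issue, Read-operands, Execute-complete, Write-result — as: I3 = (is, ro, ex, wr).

cycle 1: issue I1 (FPMUL)
cycle 2: I1 read-ops · issue I2 (FPADD)
cycle 3: issue I3 (ALU)
cycle 4: I3 read-ops
cycle 5: I3 finished on ALU
cycle 7: I1 finished on FPMUL
cycle 8: I1→R0
cycle 9: I2 read-ops
cycle 10: I3→R1
cycle 11: issue I4 (ALU)
cycle 12: I2 finished on FPADD · I4 read-ops
cycle 13: I2→R3 · I4 finished on ALU
cycle 14: I4→R2
cycle 15: issue I5 (ALU)
cycle 16: I5 read-ops · issue I6 (FPADD)
cycle 17: I5 finished on ALU
cycle 18: I5→R4
cycle 19: I6 read-ops · issue I7 (ALU)
cycle 20: I7 read-ops
cycle 21: I7 finished on ALU
cycle 22: I6 finished on FPADD · I7→R4
cycle 23: I6→R2 · issue I8 (ALU)
cycle 24: I8 read-ops
cycle 25: I8 finished on ALU
cycle 26: I8→R4

I3 = (3, 4, 5, 10)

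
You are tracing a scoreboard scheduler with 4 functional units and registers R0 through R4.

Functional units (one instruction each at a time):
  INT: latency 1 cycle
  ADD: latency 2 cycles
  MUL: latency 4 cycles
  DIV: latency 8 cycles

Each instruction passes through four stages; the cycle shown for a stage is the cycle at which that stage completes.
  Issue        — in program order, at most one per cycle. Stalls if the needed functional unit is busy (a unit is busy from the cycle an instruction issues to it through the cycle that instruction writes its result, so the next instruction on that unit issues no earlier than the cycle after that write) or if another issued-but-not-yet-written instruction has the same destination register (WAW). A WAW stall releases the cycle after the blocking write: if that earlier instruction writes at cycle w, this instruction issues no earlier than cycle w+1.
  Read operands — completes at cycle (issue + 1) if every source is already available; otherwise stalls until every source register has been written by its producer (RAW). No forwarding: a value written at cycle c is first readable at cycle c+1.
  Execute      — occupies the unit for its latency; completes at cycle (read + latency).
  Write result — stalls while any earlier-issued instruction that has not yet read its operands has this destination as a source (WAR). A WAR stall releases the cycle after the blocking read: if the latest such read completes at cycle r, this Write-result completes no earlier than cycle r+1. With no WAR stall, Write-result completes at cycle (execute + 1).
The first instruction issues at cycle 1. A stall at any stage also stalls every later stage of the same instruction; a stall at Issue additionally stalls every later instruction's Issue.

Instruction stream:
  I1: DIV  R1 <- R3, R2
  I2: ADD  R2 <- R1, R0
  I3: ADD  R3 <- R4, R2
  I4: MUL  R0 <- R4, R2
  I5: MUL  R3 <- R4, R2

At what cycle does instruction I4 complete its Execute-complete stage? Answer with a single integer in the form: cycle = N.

cycle = 22

cycle 1: I1 dispatched to DIV
cycle 2: I1 operands ready; I2 dispatched to ADD
cycle 10: I1 complete
cycle 11: R1←I1
cycle 12: I2 operands ready
cycle 14: I2 complete
cycle 15: R2←I2
cycle 16: I3 dispatched to ADD
cycle 17: I3 operands ready; I4 dispatched to MUL
cycle 18: I4 operands ready
cycle 19: I3 complete
cycle 20: R3←I3
cycle 22: I4 complete
cycle 23: R0←I4
cycle 24: I5 dispatched to MUL
cycle 25: I5 operands ready
cycle 29: I5 complete
cycle 30: R3←I5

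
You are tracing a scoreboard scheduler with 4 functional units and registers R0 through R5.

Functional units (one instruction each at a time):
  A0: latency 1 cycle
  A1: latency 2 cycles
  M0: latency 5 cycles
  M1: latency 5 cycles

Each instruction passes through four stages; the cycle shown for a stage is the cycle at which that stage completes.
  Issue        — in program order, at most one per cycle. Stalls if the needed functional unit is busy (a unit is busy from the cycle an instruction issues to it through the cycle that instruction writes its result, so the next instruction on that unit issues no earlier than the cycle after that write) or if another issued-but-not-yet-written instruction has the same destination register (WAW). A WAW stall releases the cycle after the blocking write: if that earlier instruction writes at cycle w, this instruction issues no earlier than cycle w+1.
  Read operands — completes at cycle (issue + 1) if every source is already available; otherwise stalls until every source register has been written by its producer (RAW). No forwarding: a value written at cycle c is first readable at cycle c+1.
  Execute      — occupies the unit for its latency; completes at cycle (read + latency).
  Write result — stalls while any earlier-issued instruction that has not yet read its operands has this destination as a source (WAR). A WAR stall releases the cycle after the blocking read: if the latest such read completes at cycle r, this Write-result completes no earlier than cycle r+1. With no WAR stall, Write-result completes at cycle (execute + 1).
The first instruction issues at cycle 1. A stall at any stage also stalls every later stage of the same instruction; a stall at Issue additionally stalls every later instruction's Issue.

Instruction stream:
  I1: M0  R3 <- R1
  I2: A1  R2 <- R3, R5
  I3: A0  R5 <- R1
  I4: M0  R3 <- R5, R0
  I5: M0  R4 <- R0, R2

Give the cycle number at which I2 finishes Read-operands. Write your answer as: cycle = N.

cycle = 9

c1: I1→M0
c2: I1 RO · I2→A1
c3: I3→A0
c4: I3 RO
c5: I3 EX
c7: I1 EX
c8: I1 WR R3
c9: I2 RO · I4→M0
c10: I3 WR R5
c11: I2 EX · I4 RO
c12: I2 WR R2
c16: I4 EX
c17: I4 WR R3
c18: I5→M0
c19: I5 RO
c24: I5 EX
c25: I5 WR R4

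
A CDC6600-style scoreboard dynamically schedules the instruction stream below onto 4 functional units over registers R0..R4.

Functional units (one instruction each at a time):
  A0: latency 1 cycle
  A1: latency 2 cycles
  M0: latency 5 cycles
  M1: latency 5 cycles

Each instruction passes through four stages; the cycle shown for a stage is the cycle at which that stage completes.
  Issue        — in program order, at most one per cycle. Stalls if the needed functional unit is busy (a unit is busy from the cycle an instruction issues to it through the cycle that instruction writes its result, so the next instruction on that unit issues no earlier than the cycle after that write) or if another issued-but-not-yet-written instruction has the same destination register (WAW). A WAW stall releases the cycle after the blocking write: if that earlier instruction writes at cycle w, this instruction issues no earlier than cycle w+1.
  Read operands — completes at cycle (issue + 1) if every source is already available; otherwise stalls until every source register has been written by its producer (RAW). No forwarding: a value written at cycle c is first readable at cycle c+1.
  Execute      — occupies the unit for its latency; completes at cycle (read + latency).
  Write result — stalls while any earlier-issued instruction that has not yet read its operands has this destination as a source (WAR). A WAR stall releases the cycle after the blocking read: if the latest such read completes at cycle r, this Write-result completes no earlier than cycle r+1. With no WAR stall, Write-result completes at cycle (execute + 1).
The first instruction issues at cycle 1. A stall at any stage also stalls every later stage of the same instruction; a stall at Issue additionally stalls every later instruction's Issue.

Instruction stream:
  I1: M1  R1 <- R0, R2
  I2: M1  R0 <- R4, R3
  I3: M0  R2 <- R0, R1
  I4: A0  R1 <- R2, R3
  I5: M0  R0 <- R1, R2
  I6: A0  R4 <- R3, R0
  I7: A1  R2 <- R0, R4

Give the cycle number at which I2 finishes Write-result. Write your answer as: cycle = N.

cycle = 16

c1: I1→M1
c2: I1 RO
c7: I1 EX
c8: I1 WR R1
c9: I2→M1
c10: I2 RO, I3→M0
c11: I4→A0
c15: I2 EX
c16: I2 WR R0
c17: I3 RO
c22: I3 EX
c23: I3 WR R2
c24: I4 RO, I5→M0
c25: I4 EX
c26: I4 WR R1
c27: I5 RO, I6→A0
c28: I7→A1
c32: I5 EX
c33: I5 WR R0
c34: I6 RO
c35: I6 EX
c36: I6 WR R4
c37: I7 RO
c39: I7 EX
c40: I7 WR R2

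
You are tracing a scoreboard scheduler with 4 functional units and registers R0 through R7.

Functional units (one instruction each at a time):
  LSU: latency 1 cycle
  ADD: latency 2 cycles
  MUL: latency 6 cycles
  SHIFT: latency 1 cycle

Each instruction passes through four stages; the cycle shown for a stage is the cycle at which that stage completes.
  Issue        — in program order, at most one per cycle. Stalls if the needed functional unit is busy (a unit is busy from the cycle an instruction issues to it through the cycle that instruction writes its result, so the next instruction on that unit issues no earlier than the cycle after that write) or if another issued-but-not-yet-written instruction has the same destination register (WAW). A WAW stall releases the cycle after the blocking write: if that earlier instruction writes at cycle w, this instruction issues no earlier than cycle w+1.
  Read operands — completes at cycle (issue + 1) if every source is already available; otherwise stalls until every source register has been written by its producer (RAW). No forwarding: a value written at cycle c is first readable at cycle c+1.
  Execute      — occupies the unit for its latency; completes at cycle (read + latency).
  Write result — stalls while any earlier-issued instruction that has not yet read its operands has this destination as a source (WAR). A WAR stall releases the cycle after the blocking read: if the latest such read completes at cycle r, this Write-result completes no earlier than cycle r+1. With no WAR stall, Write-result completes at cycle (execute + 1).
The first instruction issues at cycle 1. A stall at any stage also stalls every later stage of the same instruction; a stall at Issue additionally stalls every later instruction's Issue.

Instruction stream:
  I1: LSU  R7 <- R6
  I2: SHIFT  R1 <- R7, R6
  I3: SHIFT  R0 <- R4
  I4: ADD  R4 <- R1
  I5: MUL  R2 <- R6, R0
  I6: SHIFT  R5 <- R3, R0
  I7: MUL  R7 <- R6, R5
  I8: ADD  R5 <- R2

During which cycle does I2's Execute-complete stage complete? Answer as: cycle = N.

cycle = 6

cycle 1: I1 issues→LSU
cycle 2: I1 reads | I2 issues→SHIFT
cycle 3: I1 exec-done
cycle 4: I1 writes R7
cycle 5: I2 reads
cycle 6: I2 exec-done
cycle 7: I2 writes R1
cycle 8: I3 issues→SHIFT
cycle 9: I3 reads | I4 issues→ADD
cycle 10: I3 exec-done | I4 reads | I5 issues→MUL
cycle 11: I3 writes R0
cycle 12: I4 exec-done | I5 reads | I6 issues→SHIFT
cycle 13: I4 writes R4 | I6 reads
cycle 14: I6 exec-done
cycle 15: I6 writes R5
cycle 18: I5 exec-done
cycle 19: I5 writes R2
cycle 20: I7 issues→MUL
cycle 21: I7 reads | I8 issues→ADD
cycle 22: I8 reads
cycle 24: I8 exec-done
cycle 25: I8 writes R5
cycle 27: I7 exec-done
cycle 28: I7 writes R7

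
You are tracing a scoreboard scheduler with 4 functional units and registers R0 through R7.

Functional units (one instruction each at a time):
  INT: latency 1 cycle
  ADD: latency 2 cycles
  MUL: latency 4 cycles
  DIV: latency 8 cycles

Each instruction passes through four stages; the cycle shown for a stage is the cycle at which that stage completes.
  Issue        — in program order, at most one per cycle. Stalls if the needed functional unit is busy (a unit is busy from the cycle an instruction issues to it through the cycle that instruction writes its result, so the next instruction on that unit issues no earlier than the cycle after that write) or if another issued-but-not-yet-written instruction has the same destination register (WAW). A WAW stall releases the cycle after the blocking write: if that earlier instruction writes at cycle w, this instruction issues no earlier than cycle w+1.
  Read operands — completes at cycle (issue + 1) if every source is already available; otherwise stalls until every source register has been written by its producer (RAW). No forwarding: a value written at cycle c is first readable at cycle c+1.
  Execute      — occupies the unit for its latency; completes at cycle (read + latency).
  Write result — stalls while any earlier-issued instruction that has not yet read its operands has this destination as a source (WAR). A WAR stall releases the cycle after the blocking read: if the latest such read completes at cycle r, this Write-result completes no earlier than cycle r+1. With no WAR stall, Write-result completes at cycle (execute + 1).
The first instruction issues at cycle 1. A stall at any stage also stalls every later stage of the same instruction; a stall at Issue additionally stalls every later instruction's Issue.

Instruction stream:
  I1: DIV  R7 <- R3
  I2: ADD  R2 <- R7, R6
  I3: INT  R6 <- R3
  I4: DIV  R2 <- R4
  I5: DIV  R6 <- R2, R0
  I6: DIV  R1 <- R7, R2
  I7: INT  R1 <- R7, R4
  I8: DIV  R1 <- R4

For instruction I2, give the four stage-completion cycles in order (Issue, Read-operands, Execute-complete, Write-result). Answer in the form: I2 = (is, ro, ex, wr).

I1: IS=1 RO=2 EX=10 WR=11
I2: IS=2 RO=12 EX=14 WR=15  [RAW R7: wait I1 write@11]
I3: IS=3 RO=4 EX=5 WR=13  [WAR R6: wait I2 read@12]
I4: IS=16 RO=17 EX=25 WR=26  [WAW R2: wait I2 write@15]
I5: IS=27 RO=28 EX=36 WR=37  [struct: DIV busy until I4 writes@26]
I6: IS=38 RO=39 EX=47 WR=48  [struct: DIV busy until I5 writes@37]
I7: IS=49 RO=50 EX=51 WR=52  [WAW R1: wait I6 write@48]
I8: IS=53 RO=54 EX=62 WR=63  [WAW R1: wait I7 write@52]

I2 = (2, 12, 14, 15)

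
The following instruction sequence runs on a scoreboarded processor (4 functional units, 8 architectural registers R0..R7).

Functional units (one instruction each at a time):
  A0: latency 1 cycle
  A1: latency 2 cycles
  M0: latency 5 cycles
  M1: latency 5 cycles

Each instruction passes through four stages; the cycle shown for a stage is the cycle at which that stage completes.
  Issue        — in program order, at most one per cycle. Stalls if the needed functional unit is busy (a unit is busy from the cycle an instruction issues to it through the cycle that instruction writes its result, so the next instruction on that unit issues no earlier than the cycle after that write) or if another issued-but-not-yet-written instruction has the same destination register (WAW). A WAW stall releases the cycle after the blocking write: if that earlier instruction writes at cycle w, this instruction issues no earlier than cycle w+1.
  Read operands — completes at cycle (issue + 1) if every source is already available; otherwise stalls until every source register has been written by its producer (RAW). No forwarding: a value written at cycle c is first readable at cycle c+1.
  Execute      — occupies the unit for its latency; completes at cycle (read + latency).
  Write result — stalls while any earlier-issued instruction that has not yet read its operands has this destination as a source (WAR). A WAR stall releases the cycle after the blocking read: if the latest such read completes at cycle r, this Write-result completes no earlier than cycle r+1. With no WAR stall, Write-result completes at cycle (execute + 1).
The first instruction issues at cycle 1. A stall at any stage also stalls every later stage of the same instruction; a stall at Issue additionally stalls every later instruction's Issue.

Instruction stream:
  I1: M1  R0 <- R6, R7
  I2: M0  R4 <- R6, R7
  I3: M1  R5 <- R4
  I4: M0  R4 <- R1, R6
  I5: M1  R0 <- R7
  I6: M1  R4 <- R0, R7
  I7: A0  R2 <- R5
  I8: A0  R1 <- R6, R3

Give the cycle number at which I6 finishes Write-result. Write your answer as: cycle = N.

cycle = 32

c1: I1→M1
c2: I1 RO, I2→M0
c3: I2 RO
c7: I1 EX
c8: I1 WR R0, I2 EX
c9: I2 WR R4, I3→M1
c10: I3 RO, I4→M0
c11: I4 RO
c15: I3 EX
c16: I3 WR R5, I4 EX
c17: I4 WR R4, I5→M1
c18: I5 RO
c23: I5 EX
c24: I5 WR R0
c25: I6→M1
c26: I6 RO, I7→A0
c27: I7 RO
c28: I7 EX
c29: I7 WR R2
c30: I8→A0
c31: I6 EX, I8 RO
c32: I6 WR R4, I8 EX
c33: I8 WR R1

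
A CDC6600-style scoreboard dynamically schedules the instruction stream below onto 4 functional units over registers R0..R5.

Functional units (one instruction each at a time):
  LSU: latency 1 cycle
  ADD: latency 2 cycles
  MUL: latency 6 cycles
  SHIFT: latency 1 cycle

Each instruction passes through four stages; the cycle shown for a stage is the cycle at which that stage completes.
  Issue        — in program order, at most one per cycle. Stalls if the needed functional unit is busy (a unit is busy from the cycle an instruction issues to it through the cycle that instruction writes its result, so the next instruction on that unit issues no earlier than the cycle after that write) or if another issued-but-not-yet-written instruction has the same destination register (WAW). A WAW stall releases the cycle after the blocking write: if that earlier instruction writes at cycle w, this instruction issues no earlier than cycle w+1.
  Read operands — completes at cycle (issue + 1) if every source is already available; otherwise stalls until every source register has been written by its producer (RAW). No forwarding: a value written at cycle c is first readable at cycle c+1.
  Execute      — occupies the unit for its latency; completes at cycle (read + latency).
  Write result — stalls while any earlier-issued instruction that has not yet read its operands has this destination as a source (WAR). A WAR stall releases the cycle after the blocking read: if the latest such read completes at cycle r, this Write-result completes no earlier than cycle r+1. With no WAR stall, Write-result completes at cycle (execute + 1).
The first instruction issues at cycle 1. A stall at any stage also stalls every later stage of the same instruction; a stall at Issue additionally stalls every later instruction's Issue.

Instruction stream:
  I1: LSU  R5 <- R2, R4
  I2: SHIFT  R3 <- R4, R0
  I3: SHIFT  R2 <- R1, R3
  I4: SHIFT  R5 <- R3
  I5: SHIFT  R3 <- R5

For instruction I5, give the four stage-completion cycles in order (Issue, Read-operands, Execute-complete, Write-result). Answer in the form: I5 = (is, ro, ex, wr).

1) issue 1, read 2, done 3, write 4
2) issue 2, read 3, done 4, write 5
3) issue 6, read 7, done 8, write 9  <struct: SHIFT busy until I2 writes@5>
4) issue 10, read 11, done 12, write 13  <struct: SHIFT busy until I3 writes@9>
5) issue 14, read 15, done 16, write 17  <struct: SHIFT busy until I4 writes@13>

I5 = (14, 15, 16, 17)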